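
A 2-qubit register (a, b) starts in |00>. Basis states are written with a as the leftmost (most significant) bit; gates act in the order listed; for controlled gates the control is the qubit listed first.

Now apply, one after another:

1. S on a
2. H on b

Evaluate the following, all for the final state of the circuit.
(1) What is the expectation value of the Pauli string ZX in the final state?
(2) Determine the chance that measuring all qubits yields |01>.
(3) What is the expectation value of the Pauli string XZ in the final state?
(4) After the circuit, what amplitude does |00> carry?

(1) The expectation value of ZX is 1.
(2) The probability of measuring |01> is 1/2.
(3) The expectation value of XZ is 0.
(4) The amplitude on |00> is sqrt(2)/2.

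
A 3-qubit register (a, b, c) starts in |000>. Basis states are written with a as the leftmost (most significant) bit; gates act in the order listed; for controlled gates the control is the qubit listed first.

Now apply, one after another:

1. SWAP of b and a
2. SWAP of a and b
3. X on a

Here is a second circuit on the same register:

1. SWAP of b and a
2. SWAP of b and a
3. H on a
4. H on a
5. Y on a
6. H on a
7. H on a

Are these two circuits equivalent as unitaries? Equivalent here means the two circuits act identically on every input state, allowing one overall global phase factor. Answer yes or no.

No: there is an input state on which the two circuits produce genuinely different outputs (not merely differing by a phase).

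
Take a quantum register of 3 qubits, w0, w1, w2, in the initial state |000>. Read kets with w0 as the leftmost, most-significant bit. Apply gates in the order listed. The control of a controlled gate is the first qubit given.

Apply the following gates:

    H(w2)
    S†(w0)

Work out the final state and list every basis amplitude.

After the circuit, the state carries amplitude sqrt(2)/2 on |000>, sqrt(2)/2 on |001>, and 0 on every other basis state.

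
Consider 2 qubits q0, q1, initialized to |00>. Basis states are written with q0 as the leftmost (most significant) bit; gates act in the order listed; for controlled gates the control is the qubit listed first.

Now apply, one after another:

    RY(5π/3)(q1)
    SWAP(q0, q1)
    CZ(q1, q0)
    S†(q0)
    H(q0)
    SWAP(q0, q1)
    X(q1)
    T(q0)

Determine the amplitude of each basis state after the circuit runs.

After the circuit, the state carries amplitude -sqrt(6)/4 + sqrt(2)*I/4 on |00>, -sqrt(6)/4 - sqrt(2)*I/4 on |01>, 0 on |10>, 0 on |11>.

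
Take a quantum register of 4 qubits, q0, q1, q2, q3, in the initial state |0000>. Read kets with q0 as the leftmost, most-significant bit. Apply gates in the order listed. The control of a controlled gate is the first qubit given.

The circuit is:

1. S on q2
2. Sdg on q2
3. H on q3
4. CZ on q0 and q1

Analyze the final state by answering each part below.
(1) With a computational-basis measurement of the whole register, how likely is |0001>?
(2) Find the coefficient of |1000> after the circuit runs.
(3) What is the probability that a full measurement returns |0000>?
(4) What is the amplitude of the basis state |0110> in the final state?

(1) A full measurement returns |0001> with probability 1/2. Key observation: the block from step 1 through step 2 cancels to the identity and can be dropped.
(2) |1000> carries amplitude 0 in the final state.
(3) The probability of measuring |0000> is 1/2.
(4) The amplitude on |0110> is 0.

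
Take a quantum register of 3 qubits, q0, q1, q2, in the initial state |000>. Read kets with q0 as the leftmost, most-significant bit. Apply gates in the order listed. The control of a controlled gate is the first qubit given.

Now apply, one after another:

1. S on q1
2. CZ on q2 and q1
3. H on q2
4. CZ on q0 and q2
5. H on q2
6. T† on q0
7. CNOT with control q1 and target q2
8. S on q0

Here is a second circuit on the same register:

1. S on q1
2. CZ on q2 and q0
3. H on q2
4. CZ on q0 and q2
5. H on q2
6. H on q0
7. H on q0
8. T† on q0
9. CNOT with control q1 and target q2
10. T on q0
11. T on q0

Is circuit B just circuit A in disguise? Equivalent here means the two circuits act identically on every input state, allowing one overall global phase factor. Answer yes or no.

No — the two circuits implement different unitaries, even allowing a global phase.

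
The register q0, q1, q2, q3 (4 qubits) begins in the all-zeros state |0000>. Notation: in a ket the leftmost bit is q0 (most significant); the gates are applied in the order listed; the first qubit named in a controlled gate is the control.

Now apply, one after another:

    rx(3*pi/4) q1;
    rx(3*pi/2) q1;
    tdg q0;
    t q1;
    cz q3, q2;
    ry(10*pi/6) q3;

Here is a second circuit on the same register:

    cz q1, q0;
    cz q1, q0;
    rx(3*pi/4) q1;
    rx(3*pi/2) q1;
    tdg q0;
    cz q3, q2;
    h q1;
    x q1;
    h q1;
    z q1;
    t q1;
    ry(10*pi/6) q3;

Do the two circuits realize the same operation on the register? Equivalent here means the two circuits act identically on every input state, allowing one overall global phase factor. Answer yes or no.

Yes — the two circuits implement the same unitary up to a global phase.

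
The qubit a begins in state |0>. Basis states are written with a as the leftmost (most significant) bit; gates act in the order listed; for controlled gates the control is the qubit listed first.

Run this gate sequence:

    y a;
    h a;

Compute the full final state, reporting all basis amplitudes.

After the circuit, the state carries amplitude sqrt(2)*I/2 on |0>, -sqrt(2)*I/2 on |1>.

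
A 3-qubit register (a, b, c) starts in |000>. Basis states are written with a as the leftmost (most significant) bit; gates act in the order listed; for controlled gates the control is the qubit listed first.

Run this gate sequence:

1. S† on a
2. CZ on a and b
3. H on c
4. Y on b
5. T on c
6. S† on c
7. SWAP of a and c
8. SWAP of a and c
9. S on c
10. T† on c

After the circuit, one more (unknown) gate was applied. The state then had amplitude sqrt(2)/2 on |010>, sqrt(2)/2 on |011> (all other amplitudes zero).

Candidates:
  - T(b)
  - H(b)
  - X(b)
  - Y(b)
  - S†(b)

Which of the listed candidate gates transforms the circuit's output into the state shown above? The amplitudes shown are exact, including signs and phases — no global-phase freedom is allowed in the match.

The applied gate was S†(b). Key observation: steps 5-10 multiply out to the identity, so the circuit reduces to the remaining gates.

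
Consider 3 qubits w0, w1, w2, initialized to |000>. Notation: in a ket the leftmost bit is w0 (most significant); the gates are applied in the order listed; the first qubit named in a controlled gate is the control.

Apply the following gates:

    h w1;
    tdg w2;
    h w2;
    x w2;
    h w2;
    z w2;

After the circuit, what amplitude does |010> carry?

The final state's coefficient on |010> equals sqrt(2)/2.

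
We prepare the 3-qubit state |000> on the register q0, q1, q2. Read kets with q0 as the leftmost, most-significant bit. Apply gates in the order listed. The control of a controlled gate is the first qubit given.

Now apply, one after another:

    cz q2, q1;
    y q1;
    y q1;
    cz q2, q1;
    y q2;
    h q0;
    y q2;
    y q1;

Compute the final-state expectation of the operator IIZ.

In the final state, IIZ has expectation 1. Key observation: steps 1-4 multiply out to the identity, so the circuit reduces to the remaining gates.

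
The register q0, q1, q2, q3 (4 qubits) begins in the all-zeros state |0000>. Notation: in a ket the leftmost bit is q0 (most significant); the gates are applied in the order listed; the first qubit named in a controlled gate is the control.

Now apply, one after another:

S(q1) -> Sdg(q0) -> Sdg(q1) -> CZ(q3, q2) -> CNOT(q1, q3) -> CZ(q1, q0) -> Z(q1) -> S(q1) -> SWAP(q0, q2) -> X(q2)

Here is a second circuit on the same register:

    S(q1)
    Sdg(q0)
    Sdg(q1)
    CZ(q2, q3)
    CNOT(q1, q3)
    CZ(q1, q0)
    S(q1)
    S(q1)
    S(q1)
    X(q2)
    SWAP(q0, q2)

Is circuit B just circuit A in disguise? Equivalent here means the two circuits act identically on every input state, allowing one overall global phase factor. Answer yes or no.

No, they are not equivalent — no single phase factor reconciles the two unitaries.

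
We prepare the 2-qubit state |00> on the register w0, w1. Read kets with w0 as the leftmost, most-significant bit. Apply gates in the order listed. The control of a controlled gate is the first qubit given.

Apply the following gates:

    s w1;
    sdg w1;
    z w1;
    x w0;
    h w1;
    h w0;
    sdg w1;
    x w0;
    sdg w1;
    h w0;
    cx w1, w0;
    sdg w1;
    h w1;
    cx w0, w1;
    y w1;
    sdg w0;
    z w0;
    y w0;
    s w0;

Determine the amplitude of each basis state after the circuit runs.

The final amplitudes are I/2 on |00>, -I/2 on |01>, -1/2 on |10>, -1/2 on |11>.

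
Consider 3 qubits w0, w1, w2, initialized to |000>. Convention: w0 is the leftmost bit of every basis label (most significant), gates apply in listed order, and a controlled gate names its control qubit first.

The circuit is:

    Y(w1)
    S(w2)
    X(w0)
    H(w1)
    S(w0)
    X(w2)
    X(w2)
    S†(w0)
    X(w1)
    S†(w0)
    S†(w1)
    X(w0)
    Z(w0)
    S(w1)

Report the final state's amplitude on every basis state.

The final amplitudes are -sqrt(2)/2 on |000>, sqrt(2)/2 on |010>, and 0 on every other basis state. Key observation: the block from step 5 through step 8 cancels to the identity and can be dropped.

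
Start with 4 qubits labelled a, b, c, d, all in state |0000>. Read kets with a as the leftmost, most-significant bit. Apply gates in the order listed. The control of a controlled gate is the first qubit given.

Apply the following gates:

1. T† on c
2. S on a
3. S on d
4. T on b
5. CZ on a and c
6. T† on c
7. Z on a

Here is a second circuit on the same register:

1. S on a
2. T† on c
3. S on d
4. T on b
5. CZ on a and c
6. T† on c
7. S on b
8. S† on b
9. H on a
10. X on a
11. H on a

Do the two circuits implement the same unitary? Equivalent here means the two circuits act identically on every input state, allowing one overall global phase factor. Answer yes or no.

Yes, they are equivalent — the unitaries differ by at most a global phase.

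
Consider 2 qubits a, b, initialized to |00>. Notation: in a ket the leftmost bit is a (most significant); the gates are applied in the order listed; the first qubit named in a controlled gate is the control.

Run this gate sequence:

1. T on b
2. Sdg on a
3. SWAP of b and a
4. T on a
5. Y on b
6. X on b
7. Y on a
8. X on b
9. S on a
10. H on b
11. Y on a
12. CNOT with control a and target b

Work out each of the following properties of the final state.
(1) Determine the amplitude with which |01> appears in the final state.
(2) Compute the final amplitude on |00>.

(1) |01> carries amplitude sqrt(2)/2 in the final state.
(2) The amplitude on |00> is -sqrt(2)/2.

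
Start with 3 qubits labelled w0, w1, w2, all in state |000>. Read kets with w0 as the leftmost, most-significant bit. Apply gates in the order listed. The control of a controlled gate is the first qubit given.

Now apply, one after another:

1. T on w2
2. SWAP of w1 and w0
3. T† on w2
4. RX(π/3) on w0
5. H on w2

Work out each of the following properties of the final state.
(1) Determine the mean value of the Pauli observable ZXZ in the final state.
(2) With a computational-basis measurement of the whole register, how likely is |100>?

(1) In the final state, ZXZ has expectation 0.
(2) A full measurement returns |100> with probability 1/8.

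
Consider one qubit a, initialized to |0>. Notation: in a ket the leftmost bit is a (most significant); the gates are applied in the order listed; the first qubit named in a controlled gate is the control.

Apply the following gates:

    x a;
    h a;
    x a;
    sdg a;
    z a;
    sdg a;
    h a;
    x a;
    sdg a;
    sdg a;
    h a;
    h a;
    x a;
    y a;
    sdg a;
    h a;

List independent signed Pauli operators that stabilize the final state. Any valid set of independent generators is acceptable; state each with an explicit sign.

The stabilizer group can be generated by +X, among other valid generating sets.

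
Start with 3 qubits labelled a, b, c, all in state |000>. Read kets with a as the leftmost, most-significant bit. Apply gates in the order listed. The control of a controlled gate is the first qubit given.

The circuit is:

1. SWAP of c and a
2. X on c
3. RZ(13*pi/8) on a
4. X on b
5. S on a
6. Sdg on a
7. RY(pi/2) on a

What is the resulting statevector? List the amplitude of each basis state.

The final amplitudes are -sqrt(2)*exp(3*I*pi/16)/2 on |011>, -sqrt(2)*exp(3*I*pi/16)/2 on |111>, and 0 on every other basis state. Key observation: steps 5-6 multiply out to the identity, so the circuit reduces to the remaining gates.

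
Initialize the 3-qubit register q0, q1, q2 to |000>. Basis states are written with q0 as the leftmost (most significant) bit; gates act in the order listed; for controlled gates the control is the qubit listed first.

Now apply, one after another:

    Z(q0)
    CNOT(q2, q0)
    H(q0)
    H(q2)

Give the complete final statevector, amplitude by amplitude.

The resulting statevector has amplitude 1/2 on |000>, 1/2 on |001>, 0 on |010>, 0 on |011>, 1/2 on |100>, 1/2 on |101>, 0 on |110>, 0 on |111>.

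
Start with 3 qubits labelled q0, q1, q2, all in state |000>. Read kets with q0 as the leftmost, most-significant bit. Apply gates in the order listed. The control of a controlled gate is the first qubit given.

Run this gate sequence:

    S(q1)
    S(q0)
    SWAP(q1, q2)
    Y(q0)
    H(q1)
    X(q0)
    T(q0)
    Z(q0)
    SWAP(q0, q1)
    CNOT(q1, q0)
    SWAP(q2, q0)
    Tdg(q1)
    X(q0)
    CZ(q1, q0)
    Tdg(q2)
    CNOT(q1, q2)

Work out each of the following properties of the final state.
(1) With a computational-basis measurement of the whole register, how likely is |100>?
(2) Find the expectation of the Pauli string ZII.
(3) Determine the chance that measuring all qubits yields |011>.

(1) Outcome |100> occurs with probability 1/2.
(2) In the final state, ZII has expectation -1.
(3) The probability of measuring |011> is 0.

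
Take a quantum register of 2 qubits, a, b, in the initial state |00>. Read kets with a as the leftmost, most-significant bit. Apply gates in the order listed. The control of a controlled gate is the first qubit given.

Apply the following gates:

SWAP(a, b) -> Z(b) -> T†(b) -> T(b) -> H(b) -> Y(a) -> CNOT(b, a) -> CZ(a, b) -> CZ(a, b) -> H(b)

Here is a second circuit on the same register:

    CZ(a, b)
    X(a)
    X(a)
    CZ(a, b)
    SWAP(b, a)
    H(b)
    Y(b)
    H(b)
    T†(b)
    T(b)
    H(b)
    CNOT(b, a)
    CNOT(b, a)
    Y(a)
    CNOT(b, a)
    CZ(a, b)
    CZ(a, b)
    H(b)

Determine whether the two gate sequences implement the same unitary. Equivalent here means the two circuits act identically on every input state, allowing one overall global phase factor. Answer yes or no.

No, they are not equivalent — no single phase factor reconciles the two unitaries.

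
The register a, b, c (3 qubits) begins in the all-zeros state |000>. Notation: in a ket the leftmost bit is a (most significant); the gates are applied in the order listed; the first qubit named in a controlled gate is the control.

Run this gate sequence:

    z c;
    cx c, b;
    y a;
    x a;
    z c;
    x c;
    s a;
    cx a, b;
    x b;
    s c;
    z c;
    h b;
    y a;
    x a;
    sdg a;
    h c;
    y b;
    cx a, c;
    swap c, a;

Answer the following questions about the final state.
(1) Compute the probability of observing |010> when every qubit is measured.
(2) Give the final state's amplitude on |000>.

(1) A full measurement returns |010> with probability 1/4.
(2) The final state's coefficient on |000> equals -1/2.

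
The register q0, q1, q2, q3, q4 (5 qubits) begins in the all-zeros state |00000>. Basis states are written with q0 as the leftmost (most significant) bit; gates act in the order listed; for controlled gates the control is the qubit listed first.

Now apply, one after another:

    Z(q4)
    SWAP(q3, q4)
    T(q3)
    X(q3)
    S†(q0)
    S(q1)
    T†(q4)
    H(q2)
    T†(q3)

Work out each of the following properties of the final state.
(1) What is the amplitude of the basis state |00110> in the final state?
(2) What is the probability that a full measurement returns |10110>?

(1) |00110> carries amplitude -sqrt(2)*exp(3*I*pi/4)/2 in the final state.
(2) Outcome |10110> occurs with probability 0.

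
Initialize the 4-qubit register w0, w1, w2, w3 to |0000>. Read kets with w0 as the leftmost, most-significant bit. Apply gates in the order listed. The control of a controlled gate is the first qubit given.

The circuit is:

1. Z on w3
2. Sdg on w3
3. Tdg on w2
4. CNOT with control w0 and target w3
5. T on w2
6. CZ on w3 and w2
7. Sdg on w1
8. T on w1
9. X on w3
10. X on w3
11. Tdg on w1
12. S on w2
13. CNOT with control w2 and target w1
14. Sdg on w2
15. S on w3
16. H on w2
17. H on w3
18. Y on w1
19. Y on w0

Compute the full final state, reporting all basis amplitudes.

The resulting statevector has amplitude -1/2 on |1100>, -1/2 on |1101>, -1/2 on |1110>, -1/2 on |1111>, and 0 on every other basis state. Key observation: gates 8-11 undo each other exactly, leaving only the rest of the circuit to track.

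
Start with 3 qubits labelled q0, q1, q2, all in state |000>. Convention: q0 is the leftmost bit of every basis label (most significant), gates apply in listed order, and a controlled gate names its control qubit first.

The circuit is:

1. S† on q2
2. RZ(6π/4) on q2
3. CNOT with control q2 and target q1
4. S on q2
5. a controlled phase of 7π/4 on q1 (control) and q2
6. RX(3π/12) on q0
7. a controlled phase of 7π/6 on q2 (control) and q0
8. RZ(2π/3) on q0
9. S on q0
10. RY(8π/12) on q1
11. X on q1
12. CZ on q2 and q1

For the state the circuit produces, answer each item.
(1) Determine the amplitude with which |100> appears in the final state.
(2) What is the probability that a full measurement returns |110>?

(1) |100> carries amplitude -sqrt(6 - 3*sqrt(2))*exp(7*I*pi/12)/4 in the final state.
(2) The probability of measuring |110> is 1/8 - sqrt(2)/16.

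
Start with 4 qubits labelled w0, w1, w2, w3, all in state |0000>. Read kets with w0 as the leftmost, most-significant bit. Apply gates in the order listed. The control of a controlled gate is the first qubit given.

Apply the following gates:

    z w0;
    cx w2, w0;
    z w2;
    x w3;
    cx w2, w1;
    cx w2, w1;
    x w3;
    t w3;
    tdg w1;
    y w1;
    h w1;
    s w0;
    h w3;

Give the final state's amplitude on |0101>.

The final state's coefficient on |0101> equals -I/2.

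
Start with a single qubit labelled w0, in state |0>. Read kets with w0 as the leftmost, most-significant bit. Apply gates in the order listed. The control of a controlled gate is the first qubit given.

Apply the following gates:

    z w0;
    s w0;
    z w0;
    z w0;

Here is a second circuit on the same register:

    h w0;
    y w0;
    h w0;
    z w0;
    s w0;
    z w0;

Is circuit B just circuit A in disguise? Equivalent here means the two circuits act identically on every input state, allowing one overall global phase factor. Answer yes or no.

No: there is an input state on which the two circuits produce genuinely different outputs (not merely differing by a phase).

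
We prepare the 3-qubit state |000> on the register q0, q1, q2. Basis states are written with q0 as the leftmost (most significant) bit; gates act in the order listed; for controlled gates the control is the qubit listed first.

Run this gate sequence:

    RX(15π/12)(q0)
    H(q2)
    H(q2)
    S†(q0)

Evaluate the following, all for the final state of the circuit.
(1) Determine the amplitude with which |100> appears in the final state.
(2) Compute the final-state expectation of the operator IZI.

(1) The amplitude on |100> is -sqrt(sqrt(2) + 2)/2. Key observation: the block from step 2 through step 3 cancels to the identity and can be dropped.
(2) The observable IZI averages to 1.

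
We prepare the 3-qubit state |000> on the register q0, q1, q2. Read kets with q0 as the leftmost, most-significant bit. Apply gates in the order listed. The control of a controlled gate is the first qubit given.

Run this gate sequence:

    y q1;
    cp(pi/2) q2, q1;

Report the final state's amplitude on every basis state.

After the circuit, the state carries amplitude I on |010>, and 0 on every other basis state.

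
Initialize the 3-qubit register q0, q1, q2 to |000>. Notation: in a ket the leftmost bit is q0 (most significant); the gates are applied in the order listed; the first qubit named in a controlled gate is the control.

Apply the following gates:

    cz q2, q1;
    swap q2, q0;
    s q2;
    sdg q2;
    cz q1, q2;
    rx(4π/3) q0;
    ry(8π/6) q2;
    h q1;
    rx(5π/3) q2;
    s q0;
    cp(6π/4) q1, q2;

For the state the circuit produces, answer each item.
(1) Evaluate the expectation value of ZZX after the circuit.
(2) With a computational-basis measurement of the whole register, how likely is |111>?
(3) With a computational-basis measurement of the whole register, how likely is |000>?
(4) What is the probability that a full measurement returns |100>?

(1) In the final state, ZZX has expectation sqrt(3)/16.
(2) The probability of measuring |111> is 15/64.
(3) A full measurement returns |000> with probability 3/64.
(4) The probability of measuring |100> is 9/64.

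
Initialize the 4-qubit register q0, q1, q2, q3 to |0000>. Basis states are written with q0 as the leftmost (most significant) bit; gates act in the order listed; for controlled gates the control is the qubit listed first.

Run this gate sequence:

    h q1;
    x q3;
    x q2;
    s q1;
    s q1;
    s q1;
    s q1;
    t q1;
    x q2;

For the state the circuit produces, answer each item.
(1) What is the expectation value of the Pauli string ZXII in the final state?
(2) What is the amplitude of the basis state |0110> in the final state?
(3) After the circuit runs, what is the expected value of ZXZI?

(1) In the final state, ZXII has expectation sqrt(2)/2.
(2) The amplitude on |0110> is 0.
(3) The expectation value of ZXZI is sqrt(2)/2.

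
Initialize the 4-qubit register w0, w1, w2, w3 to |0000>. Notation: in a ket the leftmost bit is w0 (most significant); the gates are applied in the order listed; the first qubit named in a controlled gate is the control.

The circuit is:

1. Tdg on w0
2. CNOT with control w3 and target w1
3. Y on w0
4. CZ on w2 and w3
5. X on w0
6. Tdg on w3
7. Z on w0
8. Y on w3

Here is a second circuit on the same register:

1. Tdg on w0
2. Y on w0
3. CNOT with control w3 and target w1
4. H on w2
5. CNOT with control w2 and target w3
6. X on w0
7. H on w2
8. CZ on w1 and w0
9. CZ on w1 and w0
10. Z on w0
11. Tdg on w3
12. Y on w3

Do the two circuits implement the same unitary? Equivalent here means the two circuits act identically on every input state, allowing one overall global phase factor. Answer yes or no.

No — the two circuits implement different unitaries, even allowing a global phase.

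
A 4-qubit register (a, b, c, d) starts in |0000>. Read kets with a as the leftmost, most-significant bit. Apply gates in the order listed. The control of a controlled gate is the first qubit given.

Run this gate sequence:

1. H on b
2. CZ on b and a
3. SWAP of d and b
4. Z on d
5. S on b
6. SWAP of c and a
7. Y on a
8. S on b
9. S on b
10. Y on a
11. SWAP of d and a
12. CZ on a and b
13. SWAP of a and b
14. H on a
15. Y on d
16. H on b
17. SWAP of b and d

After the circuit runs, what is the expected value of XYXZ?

The observable XYXZ averages to 0.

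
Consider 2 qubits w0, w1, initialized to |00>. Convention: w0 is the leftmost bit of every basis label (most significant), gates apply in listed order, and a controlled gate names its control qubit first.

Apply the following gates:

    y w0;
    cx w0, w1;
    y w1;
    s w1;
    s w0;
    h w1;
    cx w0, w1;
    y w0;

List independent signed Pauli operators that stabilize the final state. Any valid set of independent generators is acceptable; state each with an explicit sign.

The stabilizer group can be generated by +IX, +ZI, among other valid generating sets.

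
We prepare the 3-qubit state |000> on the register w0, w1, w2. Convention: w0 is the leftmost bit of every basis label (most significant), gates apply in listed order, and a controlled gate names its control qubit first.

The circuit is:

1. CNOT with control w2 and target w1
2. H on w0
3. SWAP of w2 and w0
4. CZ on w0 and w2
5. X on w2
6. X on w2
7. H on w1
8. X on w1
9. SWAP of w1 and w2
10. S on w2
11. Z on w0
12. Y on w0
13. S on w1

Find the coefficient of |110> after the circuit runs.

The final state's coefficient on |110> equals -1/2. Key observation: the block from step 5 through step 6 cancels to the identity and can be dropped.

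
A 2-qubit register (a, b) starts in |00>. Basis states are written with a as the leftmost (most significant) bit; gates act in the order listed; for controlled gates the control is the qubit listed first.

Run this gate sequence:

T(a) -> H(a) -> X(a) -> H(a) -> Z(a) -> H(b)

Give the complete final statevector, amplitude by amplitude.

After the circuit, the state carries amplitude sqrt(2)/2 on |00>, sqrt(2)/2 on |01>, 0 on |10>, 0 on |11>.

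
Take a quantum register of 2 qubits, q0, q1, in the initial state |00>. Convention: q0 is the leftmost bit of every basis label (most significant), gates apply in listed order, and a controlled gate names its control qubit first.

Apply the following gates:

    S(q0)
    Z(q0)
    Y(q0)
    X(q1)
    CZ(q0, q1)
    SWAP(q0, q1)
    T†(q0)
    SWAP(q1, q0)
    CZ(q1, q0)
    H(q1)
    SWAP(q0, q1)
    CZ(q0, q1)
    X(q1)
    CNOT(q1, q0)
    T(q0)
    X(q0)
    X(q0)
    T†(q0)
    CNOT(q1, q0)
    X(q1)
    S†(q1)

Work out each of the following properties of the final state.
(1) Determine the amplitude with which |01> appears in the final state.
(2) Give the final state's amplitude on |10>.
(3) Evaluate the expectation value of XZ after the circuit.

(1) The amplitude on |01> is -sqrt(2)*exp(3*I*pi/4)/2. Key observation: the block from step 13 through step 20 cancels to the identity and can be dropped.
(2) The amplitude on |10> is 0.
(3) The expectation value of XZ is -1.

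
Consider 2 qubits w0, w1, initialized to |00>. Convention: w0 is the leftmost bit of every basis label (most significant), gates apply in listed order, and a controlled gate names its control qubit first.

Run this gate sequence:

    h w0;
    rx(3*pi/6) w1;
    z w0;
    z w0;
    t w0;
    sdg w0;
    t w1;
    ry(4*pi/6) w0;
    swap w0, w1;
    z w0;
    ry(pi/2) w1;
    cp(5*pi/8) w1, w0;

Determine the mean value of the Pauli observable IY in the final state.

The expectation value of IY is -sqrt(2)/4 - sqrt(3*sqrt(2) + 6)/16 - sqrt(2 - sqrt(2))/8 - sqrt(6 - 3*sqrt(2))/16 + sqrt(sqrt(2) + 2)/8.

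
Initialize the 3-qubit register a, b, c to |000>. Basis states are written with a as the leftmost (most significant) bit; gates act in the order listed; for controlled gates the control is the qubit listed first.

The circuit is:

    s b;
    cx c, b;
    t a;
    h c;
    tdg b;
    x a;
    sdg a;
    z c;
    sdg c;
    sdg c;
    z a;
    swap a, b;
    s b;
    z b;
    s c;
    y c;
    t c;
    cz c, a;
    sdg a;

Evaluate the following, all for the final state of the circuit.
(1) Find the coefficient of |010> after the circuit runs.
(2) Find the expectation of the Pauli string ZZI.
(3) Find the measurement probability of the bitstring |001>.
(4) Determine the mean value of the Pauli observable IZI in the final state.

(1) |010> carries amplitude sqrt(2)/2 in the final state.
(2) In the final state, ZZI has expectation -1.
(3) Outcome |001> occurs with probability 0.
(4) The expectation value of IZI is -1.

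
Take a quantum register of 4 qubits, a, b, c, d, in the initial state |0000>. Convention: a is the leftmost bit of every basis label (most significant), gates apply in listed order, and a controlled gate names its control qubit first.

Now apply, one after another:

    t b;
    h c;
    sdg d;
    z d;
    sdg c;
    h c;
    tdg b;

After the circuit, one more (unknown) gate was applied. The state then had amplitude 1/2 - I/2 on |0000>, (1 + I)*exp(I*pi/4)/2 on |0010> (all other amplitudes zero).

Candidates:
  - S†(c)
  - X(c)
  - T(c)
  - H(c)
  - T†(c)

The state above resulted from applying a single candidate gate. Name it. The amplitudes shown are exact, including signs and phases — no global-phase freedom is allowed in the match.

It was T(c) that produced the state shown.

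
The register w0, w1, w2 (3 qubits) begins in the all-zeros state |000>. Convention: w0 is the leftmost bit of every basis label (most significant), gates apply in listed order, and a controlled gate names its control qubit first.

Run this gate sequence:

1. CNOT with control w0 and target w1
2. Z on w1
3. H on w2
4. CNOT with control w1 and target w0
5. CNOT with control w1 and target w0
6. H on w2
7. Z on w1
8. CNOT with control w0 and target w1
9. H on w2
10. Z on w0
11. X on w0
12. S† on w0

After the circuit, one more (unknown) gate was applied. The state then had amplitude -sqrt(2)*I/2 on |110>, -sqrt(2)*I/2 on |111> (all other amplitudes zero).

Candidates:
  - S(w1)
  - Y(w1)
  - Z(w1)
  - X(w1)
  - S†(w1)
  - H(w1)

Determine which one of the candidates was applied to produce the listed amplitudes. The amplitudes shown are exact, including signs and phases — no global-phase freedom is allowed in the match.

The unique candidate consistent with the amplitudes is X(w1). Key observation: the block from step 1 through step 8 cancels to the identity and can be dropped.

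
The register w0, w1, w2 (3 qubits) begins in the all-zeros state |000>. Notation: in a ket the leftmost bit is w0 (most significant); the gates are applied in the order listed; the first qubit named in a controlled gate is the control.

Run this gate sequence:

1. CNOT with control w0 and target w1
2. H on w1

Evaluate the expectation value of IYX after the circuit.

In the final state, IYX has expectation 0.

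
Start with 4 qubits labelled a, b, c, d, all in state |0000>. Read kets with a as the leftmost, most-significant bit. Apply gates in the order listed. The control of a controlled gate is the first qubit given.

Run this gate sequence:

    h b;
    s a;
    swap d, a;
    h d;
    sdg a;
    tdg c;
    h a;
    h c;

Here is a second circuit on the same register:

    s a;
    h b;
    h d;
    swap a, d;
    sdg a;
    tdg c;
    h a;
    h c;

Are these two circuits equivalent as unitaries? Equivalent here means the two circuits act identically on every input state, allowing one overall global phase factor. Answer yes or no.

No — the two circuits implement different unitaries, even allowing a global phase.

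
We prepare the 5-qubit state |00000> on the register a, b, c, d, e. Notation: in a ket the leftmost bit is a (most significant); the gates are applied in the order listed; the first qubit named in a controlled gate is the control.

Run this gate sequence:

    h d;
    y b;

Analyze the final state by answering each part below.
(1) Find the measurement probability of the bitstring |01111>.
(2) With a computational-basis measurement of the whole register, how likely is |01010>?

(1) Outcome |01111> occurs with probability 0.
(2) The probability of measuring |01010> is 1/2.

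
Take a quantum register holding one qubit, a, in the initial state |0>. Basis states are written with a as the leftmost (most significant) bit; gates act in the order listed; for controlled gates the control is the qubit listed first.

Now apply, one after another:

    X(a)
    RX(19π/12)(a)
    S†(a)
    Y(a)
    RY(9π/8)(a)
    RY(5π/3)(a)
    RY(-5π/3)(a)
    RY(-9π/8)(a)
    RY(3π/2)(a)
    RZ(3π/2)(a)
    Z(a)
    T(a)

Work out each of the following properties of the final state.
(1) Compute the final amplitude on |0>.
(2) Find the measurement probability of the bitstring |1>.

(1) |0> carries amplitude sqrt(2)*sqrt(1/2 - sqrt(2)/4)*exp(-3*I*pi/4)*sin(7*pi/16)**2/4 + sqrt(2)*sqrt(1/2 - sqrt(2)/4)*exp(-3*I*pi/4)*cos(7*pi/16)**2/4 - sqrt(6)*sqrt(1/2 - sqrt(2)/4)*exp(-3*I*pi/4)*cos(7*pi/16)**2/4 - sqrt(2)*sqrt(sqrt(2)/4 + 1/2)*exp(-3*I*pi/4)*cos(7*pi/16)**2/4 - sqrt(6)*sqrt(sqrt(2)/4 + 1/2)*exp(-3*I*pi/4)*cos(7*pi/16)**2/4 - sqrt(6)*sqrt(1/2 - sqrt(2)/4)*exp(-3*I*pi/4)*sin(7*pi/16)**2/4 - sqrt(2)*sqrt(sqrt(2)/4 + 1/2)*exp(-3*I*pi/4)*sin(7*pi/16)**2/4 - sqrt(6)*sqrt(sqrt(2)/4 + 1/2)*exp(-3*I*pi/4)*sin(7*pi/16)**2/4 in the final state.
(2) Outcome |1> occurs with probability -sqrt(6)*sin(7*pi/16)**4/8 - sqrt(1/2 - sqrt(2)/4)*sqrt(sqrt(2)/4 + 1/2)*sin(7*pi/16)**4/2 - sqrt(6)*sin(7*pi/16)**2*cos(7*pi/16)**2/4 - sqrt(1/2 - sqrt(2)/4)*sqrt(sqrt(2)/4 + 1/2)*sin(7*pi/16)**2*cos(7*pi/16)**2 - sqrt(6)*cos(7*pi/16)**4/8 - sqrt(1/2 - sqrt(2)/4)*sqrt(sqrt(2)/4 + 1/2)*cos(7*pi/16)**4/2 + cos(7*pi/16)**4/2 + sin(7*pi/16)**2*cos(7*pi/16)**2 + sin(7*pi/16)**4/2.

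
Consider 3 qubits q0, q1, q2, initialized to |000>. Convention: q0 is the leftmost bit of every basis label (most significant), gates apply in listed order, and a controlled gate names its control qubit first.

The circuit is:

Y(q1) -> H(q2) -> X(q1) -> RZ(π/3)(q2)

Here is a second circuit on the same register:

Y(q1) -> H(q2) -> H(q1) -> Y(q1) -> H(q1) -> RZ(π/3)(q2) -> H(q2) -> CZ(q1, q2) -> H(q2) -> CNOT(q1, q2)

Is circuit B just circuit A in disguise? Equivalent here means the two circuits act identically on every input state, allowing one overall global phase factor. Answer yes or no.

No, they are not equivalent — no single phase factor reconciles the two unitaries.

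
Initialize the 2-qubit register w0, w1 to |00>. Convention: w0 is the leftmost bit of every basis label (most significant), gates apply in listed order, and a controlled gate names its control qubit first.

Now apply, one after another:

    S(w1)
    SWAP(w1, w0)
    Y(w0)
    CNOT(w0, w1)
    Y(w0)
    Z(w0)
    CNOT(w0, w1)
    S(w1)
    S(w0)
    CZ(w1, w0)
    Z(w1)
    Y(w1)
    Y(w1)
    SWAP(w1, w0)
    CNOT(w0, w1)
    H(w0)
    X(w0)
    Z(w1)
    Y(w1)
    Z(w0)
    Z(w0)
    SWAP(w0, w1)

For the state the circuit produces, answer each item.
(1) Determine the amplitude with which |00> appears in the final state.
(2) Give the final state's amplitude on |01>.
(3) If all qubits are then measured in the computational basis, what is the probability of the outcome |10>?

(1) |00> carries amplitude -sqrt(2)/2 in the final state.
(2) The amplitude on |01> is sqrt(2)/2.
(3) A full measurement returns |10> with probability 0.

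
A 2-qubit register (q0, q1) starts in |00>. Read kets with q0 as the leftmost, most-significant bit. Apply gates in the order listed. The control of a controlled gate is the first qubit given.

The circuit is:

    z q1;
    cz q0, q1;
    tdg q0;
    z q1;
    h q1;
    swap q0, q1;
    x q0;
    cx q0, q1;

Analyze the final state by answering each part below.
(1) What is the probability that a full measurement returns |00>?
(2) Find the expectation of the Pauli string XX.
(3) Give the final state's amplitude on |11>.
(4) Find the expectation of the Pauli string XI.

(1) Outcome |00> occurs with probability 1/2.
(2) The expectation value of XX is 1.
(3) |11> carries amplitude sqrt(2)/2 in the final state.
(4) The expectation value of XI is 0.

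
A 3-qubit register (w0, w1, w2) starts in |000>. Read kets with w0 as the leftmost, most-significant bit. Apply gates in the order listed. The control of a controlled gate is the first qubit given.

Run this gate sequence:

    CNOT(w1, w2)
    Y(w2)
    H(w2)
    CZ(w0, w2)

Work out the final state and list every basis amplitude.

After the circuit, the state carries amplitude sqrt(2)*I/2 on |000>, -sqrt(2)*I/2 on |001>, and 0 on every other basis state.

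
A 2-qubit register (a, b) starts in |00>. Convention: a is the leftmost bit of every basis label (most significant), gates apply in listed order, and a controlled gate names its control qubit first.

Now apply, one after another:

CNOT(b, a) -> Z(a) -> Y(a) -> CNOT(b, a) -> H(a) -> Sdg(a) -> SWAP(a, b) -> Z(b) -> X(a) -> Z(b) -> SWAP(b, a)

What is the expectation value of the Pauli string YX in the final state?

In the final state, YX has expectation 0.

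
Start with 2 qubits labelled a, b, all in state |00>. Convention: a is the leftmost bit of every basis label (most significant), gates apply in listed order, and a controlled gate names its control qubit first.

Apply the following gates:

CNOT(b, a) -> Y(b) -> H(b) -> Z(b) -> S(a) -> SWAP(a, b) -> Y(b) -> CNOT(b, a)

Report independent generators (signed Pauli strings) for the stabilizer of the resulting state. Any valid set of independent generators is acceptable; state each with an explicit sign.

The stabilizer group can be generated by +XI, -IZ, among other valid generating sets.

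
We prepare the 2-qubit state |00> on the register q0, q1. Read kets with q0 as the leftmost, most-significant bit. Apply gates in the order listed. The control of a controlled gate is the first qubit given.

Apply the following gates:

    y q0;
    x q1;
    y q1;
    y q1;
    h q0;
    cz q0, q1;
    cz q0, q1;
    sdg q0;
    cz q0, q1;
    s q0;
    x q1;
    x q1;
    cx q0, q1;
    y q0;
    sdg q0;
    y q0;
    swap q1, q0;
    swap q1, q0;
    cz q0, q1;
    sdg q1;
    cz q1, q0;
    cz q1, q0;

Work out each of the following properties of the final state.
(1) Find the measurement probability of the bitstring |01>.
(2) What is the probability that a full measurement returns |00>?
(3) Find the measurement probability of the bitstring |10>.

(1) Outcome |01> occurs with probability 1/2. Key observation: steps 21-22 multiply out to the identity, so the circuit reduces to the remaining gates.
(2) Outcome |00> occurs with probability 0.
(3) A full measurement returns |10> with probability 1/2.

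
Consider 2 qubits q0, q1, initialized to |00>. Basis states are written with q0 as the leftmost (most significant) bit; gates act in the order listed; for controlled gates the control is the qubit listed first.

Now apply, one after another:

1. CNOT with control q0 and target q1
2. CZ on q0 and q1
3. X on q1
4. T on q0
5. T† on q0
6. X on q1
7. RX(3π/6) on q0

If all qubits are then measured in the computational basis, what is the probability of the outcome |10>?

A full measurement returns |10> with probability 1/2.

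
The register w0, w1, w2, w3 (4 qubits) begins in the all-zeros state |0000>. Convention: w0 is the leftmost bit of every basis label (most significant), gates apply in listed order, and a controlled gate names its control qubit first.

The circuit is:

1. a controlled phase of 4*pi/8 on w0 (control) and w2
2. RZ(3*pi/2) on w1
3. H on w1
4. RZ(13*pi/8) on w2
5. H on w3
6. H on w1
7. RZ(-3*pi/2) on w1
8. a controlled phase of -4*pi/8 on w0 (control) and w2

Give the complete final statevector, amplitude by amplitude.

The resulting statevector has amplitude -sqrt(2)*exp(3*I*pi/16)/2 on |0000>, -sqrt(2)*exp(3*I*pi/16)/2 on |0001>, and 0 on every other basis state.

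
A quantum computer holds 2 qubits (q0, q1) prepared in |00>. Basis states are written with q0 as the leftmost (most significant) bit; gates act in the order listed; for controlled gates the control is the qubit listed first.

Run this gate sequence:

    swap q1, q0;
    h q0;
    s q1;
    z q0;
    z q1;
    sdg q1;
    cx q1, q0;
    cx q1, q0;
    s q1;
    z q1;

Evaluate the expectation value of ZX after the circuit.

In the final state, ZX has expectation 0. Key observation: the block from step 5 through step 10 cancels to the identity and can be dropped.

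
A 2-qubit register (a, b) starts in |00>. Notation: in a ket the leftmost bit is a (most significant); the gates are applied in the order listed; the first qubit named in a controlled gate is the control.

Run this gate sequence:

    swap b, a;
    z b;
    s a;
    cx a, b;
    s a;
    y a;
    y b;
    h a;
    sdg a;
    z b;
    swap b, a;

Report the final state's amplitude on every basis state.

After the circuit, the state carries amplitude 0 on |00>, 0 on |01>, sqrt(2)/2 on |10>, sqrt(2)*I/2 on |11>.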